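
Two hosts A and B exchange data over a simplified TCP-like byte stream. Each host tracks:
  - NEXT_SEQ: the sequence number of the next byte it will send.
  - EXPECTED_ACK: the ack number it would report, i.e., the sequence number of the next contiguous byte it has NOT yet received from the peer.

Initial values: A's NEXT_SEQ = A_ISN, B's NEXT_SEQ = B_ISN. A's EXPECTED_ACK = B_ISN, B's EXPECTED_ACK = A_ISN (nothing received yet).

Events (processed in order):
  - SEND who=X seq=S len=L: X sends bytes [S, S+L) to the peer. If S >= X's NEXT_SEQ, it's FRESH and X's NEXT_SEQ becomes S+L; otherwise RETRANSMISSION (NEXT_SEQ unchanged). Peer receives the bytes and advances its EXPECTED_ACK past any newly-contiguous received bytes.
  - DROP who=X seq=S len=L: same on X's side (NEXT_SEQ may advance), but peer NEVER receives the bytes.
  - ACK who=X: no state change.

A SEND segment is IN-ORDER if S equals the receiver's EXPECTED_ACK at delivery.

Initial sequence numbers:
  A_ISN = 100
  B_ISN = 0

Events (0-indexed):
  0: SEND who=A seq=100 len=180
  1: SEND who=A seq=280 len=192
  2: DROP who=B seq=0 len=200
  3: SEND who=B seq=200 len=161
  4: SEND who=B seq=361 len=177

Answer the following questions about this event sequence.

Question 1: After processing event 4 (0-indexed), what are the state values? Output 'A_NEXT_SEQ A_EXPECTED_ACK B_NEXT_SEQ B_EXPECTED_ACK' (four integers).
After event 0: A_seq=280 A_ack=0 B_seq=0 B_ack=280
After event 1: A_seq=472 A_ack=0 B_seq=0 B_ack=472
After event 2: A_seq=472 A_ack=0 B_seq=200 B_ack=472
After event 3: A_seq=472 A_ack=0 B_seq=361 B_ack=472
After event 4: A_seq=472 A_ack=0 B_seq=538 B_ack=472

472 0 538 472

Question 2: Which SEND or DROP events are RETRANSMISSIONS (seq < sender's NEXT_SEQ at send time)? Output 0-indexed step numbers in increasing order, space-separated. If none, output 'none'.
Answer: none

Derivation:
Step 0: SEND seq=100 -> fresh
Step 1: SEND seq=280 -> fresh
Step 2: DROP seq=0 -> fresh
Step 3: SEND seq=200 -> fresh
Step 4: SEND seq=361 -> fresh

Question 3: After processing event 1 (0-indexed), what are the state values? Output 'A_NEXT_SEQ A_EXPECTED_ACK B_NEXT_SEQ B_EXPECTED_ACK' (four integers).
After event 0: A_seq=280 A_ack=0 B_seq=0 B_ack=280
After event 1: A_seq=472 A_ack=0 B_seq=0 B_ack=472

472 0 0 472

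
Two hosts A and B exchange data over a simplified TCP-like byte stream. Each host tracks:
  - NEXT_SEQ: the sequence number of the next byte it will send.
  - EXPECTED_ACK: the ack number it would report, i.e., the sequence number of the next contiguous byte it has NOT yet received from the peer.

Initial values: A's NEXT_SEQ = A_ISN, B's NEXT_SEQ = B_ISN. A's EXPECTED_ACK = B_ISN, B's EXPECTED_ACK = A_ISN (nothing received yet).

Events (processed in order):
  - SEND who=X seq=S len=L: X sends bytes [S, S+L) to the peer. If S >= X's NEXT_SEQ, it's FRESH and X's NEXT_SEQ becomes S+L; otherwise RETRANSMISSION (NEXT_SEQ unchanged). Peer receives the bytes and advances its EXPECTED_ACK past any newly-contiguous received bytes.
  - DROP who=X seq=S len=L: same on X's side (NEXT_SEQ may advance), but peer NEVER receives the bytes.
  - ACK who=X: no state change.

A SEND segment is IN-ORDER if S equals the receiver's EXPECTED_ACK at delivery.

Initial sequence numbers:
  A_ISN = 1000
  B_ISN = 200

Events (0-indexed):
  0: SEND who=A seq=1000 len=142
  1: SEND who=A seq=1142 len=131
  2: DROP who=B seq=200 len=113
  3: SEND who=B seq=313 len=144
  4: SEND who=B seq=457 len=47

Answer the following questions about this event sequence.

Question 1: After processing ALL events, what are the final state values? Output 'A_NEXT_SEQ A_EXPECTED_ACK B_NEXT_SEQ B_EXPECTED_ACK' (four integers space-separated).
Answer: 1273 200 504 1273

Derivation:
After event 0: A_seq=1142 A_ack=200 B_seq=200 B_ack=1142
After event 1: A_seq=1273 A_ack=200 B_seq=200 B_ack=1273
After event 2: A_seq=1273 A_ack=200 B_seq=313 B_ack=1273
After event 3: A_seq=1273 A_ack=200 B_seq=457 B_ack=1273
After event 4: A_seq=1273 A_ack=200 B_seq=504 B_ack=1273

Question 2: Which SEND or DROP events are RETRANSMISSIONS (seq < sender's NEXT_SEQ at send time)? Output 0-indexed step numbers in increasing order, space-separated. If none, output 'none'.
Answer: none

Derivation:
Step 0: SEND seq=1000 -> fresh
Step 1: SEND seq=1142 -> fresh
Step 2: DROP seq=200 -> fresh
Step 3: SEND seq=313 -> fresh
Step 4: SEND seq=457 -> fresh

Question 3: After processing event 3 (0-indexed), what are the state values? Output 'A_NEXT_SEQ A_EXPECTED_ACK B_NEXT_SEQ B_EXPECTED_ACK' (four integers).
After event 0: A_seq=1142 A_ack=200 B_seq=200 B_ack=1142
After event 1: A_seq=1273 A_ack=200 B_seq=200 B_ack=1273
After event 2: A_seq=1273 A_ack=200 B_seq=313 B_ack=1273
After event 3: A_seq=1273 A_ack=200 B_seq=457 B_ack=1273

1273 200 457 1273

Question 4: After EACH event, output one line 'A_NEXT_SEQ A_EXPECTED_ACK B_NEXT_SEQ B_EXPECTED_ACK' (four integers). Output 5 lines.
1142 200 200 1142
1273 200 200 1273
1273 200 313 1273
1273 200 457 1273
1273 200 504 1273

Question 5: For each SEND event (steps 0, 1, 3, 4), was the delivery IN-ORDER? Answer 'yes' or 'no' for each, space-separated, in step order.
Step 0: SEND seq=1000 -> in-order
Step 1: SEND seq=1142 -> in-order
Step 3: SEND seq=313 -> out-of-order
Step 4: SEND seq=457 -> out-of-order

Answer: yes yes no no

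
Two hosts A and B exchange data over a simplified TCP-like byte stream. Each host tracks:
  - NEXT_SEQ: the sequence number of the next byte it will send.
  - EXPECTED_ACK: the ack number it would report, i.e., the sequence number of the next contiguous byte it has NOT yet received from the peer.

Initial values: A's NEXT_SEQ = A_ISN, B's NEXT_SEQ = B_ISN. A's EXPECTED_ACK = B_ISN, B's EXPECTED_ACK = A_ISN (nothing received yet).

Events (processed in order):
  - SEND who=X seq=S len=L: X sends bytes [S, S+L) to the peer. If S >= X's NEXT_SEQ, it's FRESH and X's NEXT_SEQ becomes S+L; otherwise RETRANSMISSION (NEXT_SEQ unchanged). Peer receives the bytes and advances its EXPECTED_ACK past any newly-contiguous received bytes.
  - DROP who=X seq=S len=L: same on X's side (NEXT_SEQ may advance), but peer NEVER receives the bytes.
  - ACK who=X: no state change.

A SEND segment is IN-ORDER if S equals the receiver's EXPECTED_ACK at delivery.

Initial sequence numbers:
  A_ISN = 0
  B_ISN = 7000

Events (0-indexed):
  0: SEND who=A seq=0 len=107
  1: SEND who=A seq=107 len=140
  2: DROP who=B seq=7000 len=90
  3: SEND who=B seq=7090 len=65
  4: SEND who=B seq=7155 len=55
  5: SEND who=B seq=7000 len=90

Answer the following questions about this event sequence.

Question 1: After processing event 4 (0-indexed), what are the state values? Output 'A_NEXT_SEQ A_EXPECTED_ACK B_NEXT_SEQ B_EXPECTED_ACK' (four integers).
After event 0: A_seq=107 A_ack=7000 B_seq=7000 B_ack=107
After event 1: A_seq=247 A_ack=7000 B_seq=7000 B_ack=247
After event 2: A_seq=247 A_ack=7000 B_seq=7090 B_ack=247
After event 3: A_seq=247 A_ack=7000 B_seq=7155 B_ack=247
After event 4: A_seq=247 A_ack=7000 B_seq=7210 B_ack=247

247 7000 7210 247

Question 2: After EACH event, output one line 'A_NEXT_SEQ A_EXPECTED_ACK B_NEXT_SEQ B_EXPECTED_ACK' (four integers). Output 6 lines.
107 7000 7000 107
247 7000 7000 247
247 7000 7090 247
247 7000 7155 247
247 7000 7210 247
247 7210 7210 247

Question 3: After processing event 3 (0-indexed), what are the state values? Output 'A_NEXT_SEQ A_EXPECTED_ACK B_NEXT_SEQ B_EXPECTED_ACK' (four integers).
After event 0: A_seq=107 A_ack=7000 B_seq=7000 B_ack=107
After event 1: A_seq=247 A_ack=7000 B_seq=7000 B_ack=247
After event 2: A_seq=247 A_ack=7000 B_seq=7090 B_ack=247
After event 3: A_seq=247 A_ack=7000 B_seq=7155 B_ack=247

247 7000 7155 247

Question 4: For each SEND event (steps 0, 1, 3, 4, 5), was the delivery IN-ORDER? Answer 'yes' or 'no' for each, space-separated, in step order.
Step 0: SEND seq=0 -> in-order
Step 1: SEND seq=107 -> in-order
Step 3: SEND seq=7090 -> out-of-order
Step 4: SEND seq=7155 -> out-of-order
Step 5: SEND seq=7000 -> in-order

Answer: yes yes no no yes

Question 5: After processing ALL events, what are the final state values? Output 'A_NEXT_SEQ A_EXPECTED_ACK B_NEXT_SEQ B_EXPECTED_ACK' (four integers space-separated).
Answer: 247 7210 7210 247

Derivation:
After event 0: A_seq=107 A_ack=7000 B_seq=7000 B_ack=107
After event 1: A_seq=247 A_ack=7000 B_seq=7000 B_ack=247
After event 2: A_seq=247 A_ack=7000 B_seq=7090 B_ack=247
After event 3: A_seq=247 A_ack=7000 B_seq=7155 B_ack=247
After event 4: A_seq=247 A_ack=7000 B_seq=7210 B_ack=247
After event 5: A_seq=247 A_ack=7210 B_seq=7210 B_ack=247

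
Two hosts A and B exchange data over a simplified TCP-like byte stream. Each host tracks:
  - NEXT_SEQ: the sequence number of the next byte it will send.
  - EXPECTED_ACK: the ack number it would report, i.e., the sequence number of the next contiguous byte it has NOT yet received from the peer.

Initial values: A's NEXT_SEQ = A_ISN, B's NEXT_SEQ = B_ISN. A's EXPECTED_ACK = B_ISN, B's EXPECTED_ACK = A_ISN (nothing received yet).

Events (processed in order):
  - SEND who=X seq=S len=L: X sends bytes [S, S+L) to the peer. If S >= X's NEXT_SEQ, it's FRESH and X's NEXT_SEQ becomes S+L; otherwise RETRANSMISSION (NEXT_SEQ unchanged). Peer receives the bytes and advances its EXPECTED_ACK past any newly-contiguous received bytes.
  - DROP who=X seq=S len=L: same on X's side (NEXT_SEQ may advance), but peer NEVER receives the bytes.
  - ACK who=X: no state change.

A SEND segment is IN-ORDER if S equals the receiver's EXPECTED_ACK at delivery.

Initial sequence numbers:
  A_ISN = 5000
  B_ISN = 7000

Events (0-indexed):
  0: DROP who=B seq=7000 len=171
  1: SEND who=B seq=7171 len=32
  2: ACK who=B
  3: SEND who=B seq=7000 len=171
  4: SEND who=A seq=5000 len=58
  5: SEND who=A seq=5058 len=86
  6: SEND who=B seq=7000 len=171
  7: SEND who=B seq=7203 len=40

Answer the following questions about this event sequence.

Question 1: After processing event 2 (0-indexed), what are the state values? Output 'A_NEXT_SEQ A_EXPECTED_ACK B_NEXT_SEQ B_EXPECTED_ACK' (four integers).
After event 0: A_seq=5000 A_ack=7000 B_seq=7171 B_ack=5000
After event 1: A_seq=5000 A_ack=7000 B_seq=7203 B_ack=5000
After event 2: A_seq=5000 A_ack=7000 B_seq=7203 B_ack=5000

5000 7000 7203 5000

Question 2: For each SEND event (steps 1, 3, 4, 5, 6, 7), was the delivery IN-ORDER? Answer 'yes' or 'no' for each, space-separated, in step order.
Answer: no yes yes yes no yes

Derivation:
Step 1: SEND seq=7171 -> out-of-order
Step 3: SEND seq=7000 -> in-order
Step 4: SEND seq=5000 -> in-order
Step 5: SEND seq=5058 -> in-order
Step 6: SEND seq=7000 -> out-of-order
Step 7: SEND seq=7203 -> in-order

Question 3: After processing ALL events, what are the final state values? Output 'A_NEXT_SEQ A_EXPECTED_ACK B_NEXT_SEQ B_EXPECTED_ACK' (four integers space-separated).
Answer: 5144 7243 7243 5144

Derivation:
After event 0: A_seq=5000 A_ack=7000 B_seq=7171 B_ack=5000
After event 1: A_seq=5000 A_ack=7000 B_seq=7203 B_ack=5000
After event 2: A_seq=5000 A_ack=7000 B_seq=7203 B_ack=5000
After event 3: A_seq=5000 A_ack=7203 B_seq=7203 B_ack=5000
After event 4: A_seq=5058 A_ack=7203 B_seq=7203 B_ack=5058
After event 5: A_seq=5144 A_ack=7203 B_seq=7203 B_ack=5144
After event 6: A_seq=5144 A_ack=7203 B_seq=7203 B_ack=5144
After event 7: A_seq=5144 A_ack=7243 B_seq=7243 B_ack=5144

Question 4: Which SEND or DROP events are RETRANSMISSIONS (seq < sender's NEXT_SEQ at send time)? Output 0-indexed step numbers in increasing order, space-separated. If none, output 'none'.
Step 0: DROP seq=7000 -> fresh
Step 1: SEND seq=7171 -> fresh
Step 3: SEND seq=7000 -> retransmit
Step 4: SEND seq=5000 -> fresh
Step 5: SEND seq=5058 -> fresh
Step 6: SEND seq=7000 -> retransmit
Step 7: SEND seq=7203 -> fresh

Answer: 3 6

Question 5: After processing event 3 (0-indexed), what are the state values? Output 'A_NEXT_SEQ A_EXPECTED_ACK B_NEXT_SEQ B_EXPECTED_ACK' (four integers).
After event 0: A_seq=5000 A_ack=7000 B_seq=7171 B_ack=5000
After event 1: A_seq=5000 A_ack=7000 B_seq=7203 B_ack=5000
After event 2: A_seq=5000 A_ack=7000 B_seq=7203 B_ack=5000
After event 3: A_seq=5000 A_ack=7203 B_seq=7203 B_ack=5000

5000 7203 7203 5000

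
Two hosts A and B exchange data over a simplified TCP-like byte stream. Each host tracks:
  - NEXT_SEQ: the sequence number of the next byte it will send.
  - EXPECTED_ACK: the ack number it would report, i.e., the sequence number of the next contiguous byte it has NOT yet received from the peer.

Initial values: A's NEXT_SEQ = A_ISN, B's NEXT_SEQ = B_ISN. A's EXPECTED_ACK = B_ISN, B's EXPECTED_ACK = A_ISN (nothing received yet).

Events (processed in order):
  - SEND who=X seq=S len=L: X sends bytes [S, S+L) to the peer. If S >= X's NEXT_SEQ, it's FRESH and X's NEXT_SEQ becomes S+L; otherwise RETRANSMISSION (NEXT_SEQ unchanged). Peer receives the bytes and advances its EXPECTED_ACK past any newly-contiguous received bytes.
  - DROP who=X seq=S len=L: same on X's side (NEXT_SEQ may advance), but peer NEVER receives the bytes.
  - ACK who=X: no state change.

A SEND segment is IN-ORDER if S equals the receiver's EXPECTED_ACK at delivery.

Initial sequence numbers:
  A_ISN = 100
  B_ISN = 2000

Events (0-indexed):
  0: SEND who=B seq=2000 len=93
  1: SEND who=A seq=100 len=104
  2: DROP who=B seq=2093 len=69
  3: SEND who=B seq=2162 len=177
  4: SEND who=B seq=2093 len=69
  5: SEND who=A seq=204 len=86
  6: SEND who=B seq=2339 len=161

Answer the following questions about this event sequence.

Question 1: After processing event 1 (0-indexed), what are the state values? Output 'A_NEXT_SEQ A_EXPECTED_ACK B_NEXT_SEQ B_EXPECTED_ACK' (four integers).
After event 0: A_seq=100 A_ack=2093 B_seq=2093 B_ack=100
After event 1: A_seq=204 A_ack=2093 B_seq=2093 B_ack=204

204 2093 2093 204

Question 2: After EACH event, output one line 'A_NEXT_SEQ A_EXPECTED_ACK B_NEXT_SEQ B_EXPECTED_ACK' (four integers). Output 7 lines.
100 2093 2093 100
204 2093 2093 204
204 2093 2162 204
204 2093 2339 204
204 2339 2339 204
290 2339 2339 290
290 2500 2500 290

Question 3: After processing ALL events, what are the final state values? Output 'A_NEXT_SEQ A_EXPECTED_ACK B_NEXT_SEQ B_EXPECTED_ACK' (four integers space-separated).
After event 0: A_seq=100 A_ack=2093 B_seq=2093 B_ack=100
After event 1: A_seq=204 A_ack=2093 B_seq=2093 B_ack=204
After event 2: A_seq=204 A_ack=2093 B_seq=2162 B_ack=204
After event 3: A_seq=204 A_ack=2093 B_seq=2339 B_ack=204
After event 4: A_seq=204 A_ack=2339 B_seq=2339 B_ack=204
After event 5: A_seq=290 A_ack=2339 B_seq=2339 B_ack=290
After event 6: A_seq=290 A_ack=2500 B_seq=2500 B_ack=290

Answer: 290 2500 2500 290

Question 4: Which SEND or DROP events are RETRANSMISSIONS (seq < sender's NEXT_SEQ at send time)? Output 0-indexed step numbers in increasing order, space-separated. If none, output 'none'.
Answer: 4

Derivation:
Step 0: SEND seq=2000 -> fresh
Step 1: SEND seq=100 -> fresh
Step 2: DROP seq=2093 -> fresh
Step 3: SEND seq=2162 -> fresh
Step 4: SEND seq=2093 -> retransmit
Step 5: SEND seq=204 -> fresh
Step 6: SEND seq=2339 -> fresh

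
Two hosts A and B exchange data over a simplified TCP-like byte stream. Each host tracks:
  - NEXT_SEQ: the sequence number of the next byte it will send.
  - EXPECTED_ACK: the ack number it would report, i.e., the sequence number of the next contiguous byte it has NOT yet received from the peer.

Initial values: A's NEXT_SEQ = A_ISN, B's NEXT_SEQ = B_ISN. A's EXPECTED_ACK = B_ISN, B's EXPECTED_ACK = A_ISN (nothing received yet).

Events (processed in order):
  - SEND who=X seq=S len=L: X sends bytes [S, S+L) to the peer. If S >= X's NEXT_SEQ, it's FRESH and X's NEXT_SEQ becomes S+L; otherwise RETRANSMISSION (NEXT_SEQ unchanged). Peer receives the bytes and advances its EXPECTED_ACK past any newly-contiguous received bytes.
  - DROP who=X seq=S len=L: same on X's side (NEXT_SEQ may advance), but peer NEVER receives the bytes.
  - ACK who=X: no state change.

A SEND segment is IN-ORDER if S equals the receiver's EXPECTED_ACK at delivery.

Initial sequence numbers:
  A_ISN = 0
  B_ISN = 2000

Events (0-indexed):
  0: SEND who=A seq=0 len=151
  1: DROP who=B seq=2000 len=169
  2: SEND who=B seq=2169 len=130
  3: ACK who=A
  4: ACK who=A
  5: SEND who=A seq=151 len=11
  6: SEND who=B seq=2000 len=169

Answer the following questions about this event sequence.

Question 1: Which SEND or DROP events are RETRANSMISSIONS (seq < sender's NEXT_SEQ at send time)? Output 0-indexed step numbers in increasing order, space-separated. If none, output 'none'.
Answer: 6

Derivation:
Step 0: SEND seq=0 -> fresh
Step 1: DROP seq=2000 -> fresh
Step 2: SEND seq=2169 -> fresh
Step 5: SEND seq=151 -> fresh
Step 6: SEND seq=2000 -> retransmit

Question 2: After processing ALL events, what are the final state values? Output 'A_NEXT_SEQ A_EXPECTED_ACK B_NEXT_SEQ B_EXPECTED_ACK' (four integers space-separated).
After event 0: A_seq=151 A_ack=2000 B_seq=2000 B_ack=151
After event 1: A_seq=151 A_ack=2000 B_seq=2169 B_ack=151
After event 2: A_seq=151 A_ack=2000 B_seq=2299 B_ack=151
After event 3: A_seq=151 A_ack=2000 B_seq=2299 B_ack=151
After event 4: A_seq=151 A_ack=2000 B_seq=2299 B_ack=151
After event 5: A_seq=162 A_ack=2000 B_seq=2299 B_ack=162
After event 6: A_seq=162 A_ack=2299 B_seq=2299 B_ack=162

Answer: 162 2299 2299 162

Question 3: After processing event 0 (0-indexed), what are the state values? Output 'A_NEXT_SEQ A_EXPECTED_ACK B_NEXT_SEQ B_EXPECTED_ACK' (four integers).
After event 0: A_seq=151 A_ack=2000 B_seq=2000 B_ack=151

151 2000 2000 151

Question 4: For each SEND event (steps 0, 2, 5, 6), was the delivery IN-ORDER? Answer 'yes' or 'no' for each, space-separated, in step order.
Step 0: SEND seq=0 -> in-order
Step 2: SEND seq=2169 -> out-of-order
Step 5: SEND seq=151 -> in-order
Step 6: SEND seq=2000 -> in-order

Answer: yes no yes yes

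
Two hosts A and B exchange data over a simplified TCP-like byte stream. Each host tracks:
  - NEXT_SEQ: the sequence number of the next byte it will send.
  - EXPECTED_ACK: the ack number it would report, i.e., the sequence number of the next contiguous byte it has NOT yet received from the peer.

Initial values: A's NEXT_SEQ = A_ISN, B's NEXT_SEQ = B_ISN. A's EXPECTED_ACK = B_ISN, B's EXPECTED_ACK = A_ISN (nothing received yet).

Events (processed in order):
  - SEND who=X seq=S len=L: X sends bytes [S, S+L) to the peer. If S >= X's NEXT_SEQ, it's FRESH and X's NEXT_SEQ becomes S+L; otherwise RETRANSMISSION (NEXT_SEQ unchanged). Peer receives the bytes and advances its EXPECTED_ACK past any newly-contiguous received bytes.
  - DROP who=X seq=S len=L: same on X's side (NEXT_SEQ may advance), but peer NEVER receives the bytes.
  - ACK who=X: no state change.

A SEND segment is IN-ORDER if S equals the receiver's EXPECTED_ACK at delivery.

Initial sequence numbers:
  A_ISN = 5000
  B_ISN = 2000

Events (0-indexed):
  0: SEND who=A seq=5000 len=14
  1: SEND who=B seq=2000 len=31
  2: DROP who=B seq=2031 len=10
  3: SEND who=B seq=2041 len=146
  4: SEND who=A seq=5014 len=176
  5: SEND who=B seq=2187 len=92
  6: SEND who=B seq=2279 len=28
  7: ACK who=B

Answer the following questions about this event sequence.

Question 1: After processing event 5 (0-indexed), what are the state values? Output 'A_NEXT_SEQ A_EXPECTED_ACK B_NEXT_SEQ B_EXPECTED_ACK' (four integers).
After event 0: A_seq=5014 A_ack=2000 B_seq=2000 B_ack=5014
After event 1: A_seq=5014 A_ack=2031 B_seq=2031 B_ack=5014
After event 2: A_seq=5014 A_ack=2031 B_seq=2041 B_ack=5014
After event 3: A_seq=5014 A_ack=2031 B_seq=2187 B_ack=5014
After event 4: A_seq=5190 A_ack=2031 B_seq=2187 B_ack=5190
After event 5: A_seq=5190 A_ack=2031 B_seq=2279 B_ack=5190

5190 2031 2279 5190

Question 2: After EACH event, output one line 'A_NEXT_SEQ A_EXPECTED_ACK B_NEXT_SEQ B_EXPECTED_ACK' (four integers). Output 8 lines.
5014 2000 2000 5014
5014 2031 2031 5014
5014 2031 2041 5014
5014 2031 2187 5014
5190 2031 2187 5190
5190 2031 2279 5190
5190 2031 2307 5190
5190 2031 2307 5190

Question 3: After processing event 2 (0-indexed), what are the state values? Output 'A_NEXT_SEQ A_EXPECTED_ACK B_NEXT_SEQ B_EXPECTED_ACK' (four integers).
After event 0: A_seq=5014 A_ack=2000 B_seq=2000 B_ack=5014
After event 1: A_seq=5014 A_ack=2031 B_seq=2031 B_ack=5014
After event 2: A_seq=5014 A_ack=2031 B_seq=2041 B_ack=5014

5014 2031 2041 5014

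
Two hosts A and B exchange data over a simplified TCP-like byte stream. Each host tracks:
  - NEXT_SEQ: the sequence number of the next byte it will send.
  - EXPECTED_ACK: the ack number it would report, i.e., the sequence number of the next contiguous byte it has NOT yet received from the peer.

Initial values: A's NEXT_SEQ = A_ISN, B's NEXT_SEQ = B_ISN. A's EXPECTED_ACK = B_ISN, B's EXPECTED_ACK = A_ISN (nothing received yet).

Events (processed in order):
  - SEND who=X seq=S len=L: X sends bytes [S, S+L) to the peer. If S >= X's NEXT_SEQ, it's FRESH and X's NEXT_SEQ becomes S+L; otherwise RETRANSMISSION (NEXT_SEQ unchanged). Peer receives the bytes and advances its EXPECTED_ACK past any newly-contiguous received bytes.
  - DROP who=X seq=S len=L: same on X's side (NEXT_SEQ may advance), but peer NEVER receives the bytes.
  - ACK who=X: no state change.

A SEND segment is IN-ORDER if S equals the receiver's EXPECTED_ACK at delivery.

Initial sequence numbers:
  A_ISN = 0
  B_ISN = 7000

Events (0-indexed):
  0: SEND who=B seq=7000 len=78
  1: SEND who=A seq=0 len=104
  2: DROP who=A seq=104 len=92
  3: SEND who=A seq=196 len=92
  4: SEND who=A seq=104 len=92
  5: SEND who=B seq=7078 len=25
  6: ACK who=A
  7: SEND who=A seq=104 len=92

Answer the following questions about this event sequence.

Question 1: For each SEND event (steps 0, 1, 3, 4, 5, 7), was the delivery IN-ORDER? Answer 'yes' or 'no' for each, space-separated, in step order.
Answer: yes yes no yes yes no

Derivation:
Step 0: SEND seq=7000 -> in-order
Step 1: SEND seq=0 -> in-order
Step 3: SEND seq=196 -> out-of-order
Step 4: SEND seq=104 -> in-order
Step 5: SEND seq=7078 -> in-order
Step 7: SEND seq=104 -> out-of-order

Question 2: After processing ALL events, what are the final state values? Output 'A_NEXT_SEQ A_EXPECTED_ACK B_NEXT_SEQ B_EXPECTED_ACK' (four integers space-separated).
Answer: 288 7103 7103 288

Derivation:
After event 0: A_seq=0 A_ack=7078 B_seq=7078 B_ack=0
After event 1: A_seq=104 A_ack=7078 B_seq=7078 B_ack=104
After event 2: A_seq=196 A_ack=7078 B_seq=7078 B_ack=104
After event 3: A_seq=288 A_ack=7078 B_seq=7078 B_ack=104
After event 4: A_seq=288 A_ack=7078 B_seq=7078 B_ack=288
After event 5: A_seq=288 A_ack=7103 B_seq=7103 B_ack=288
After event 6: A_seq=288 A_ack=7103 B_seq=7103 B_ack=288
After event 7: A_seq=288 A_ack=7103 B_seq=7103 B_ack=288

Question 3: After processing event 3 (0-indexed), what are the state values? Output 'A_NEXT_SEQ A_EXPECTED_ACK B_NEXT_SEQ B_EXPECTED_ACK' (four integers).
After event 0: A_seq=0 A_ack=7078 B_seq=7078 B_ack=0
After event 1: A_seq=104 A_ack=7078 B_seq=7078 B_ack=104
After event 2: A_seq=196 A_ack=7078 B_seq=7078 B_ack=104
After event 3: A_seq=288 A_ack=7078 B_seq=7078 B_ack=104

288 7078 7078 104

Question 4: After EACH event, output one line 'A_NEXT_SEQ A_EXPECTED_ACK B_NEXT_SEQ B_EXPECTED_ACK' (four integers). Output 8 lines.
0 7078 7078 0
104 7078 7078 104
196 7078 7078 104
288 7078 7078 104
288 7078 7078 288
288 7103 7103 288
288 7103 7103 288
288 7103 7103 288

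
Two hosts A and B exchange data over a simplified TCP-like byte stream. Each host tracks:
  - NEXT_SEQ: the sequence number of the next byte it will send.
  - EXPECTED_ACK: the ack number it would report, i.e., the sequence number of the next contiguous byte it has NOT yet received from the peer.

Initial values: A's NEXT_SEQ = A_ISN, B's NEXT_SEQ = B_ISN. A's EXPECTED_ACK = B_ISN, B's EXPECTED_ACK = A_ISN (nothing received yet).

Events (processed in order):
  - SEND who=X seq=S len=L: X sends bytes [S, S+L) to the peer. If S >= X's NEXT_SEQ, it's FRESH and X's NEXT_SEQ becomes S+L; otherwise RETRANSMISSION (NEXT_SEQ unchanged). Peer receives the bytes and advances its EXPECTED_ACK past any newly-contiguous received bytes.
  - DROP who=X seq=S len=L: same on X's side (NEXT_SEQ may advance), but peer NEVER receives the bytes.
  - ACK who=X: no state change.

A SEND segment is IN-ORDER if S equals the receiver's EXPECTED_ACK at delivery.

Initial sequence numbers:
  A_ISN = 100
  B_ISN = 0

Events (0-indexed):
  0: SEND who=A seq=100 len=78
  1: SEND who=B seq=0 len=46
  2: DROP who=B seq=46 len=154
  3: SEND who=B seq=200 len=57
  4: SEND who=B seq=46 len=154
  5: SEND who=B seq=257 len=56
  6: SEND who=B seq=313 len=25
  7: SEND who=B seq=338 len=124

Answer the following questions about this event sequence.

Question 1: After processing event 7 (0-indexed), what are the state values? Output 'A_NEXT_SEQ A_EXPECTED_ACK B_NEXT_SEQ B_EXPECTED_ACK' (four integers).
After event 0: A_seq=178 A_ack=0 B_seq=0 B_ack=178
After event 1: A_seq=178 A_ack=46 B_seq=46 B_ack=178
After event 2: A_seq=178 A_ack=46 B_seq=200 B_ack=178
After event 3: A_seq=178 A_ack=46 B_seq=257 B_ack=178
After event 4: A_seq=178 A_ack=257 B_seq=257 B_ack=178
After event 5: A_seq=178 A_ack=313 B_seq=313 B_ack=178
After event 6: A_seq=178 A_ack=338 B_seq=338 B_ack=178
After event 7: A_seq=178 A_ack=462 B_seq=462 B_ack=178

178 462 462 178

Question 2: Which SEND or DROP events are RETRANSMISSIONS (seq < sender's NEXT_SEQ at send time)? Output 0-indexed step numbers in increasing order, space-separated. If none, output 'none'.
Answer: 4

Derivation:
Step 0: SEND seq=100 -> fresh
Step 1: SEND seq=0 -> fresh
Step 2: DROP seq=46 -> fresh
Step 3: SEND seq=200 -> fresh
Step 4: SEND seq=46 -> retransmit
Step 5: SEND seq=257 -> fresh
Step 6: SEND seq=313 -> fresh
Step 7: SEND seq=338 -> fresh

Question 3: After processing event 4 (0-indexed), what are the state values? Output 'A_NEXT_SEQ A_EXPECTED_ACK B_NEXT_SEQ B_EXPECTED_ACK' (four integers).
After event 0: A_seq=178 A_ack=0 B_seq=0 B_ack=178
After event 1: A_seq=178 A_ack=46 B_seq=46 B_ack=178
After event 2: A_seq=178 A_ack=46 B_seq=200 B_ack=178
After event 3: A_seq=178 A_ack=46 B_seq=257 B_ack=178
After event 4: A_seq=178 A_ack=257 B_seq=257 B_ack=178

178 257 257 178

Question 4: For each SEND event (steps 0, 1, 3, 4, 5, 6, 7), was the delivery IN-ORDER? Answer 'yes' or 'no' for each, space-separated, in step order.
Answer: yes yes no yes yes yes yes

Derivation:
Step 0: SEND seq=100 -> in-order
Step 1: SEND seq=0 -> in-order
Step 3: SEND seq=200 -> out-of-order
Step 4: SEND seq=46 -> in-order
Step 5: SEND seq=257 -> in-order
Step 6: SEND seq=313 -> in-order
Step 7: SEND seq=338 -> in-order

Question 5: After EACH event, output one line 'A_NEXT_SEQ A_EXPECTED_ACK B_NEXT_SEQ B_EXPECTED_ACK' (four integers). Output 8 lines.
178 0 0 178
178 46 46 178
178 46 200 178
178 46 257 178
178 257 257 178
178 313 313 178
178 338 338 178
178 462 462 178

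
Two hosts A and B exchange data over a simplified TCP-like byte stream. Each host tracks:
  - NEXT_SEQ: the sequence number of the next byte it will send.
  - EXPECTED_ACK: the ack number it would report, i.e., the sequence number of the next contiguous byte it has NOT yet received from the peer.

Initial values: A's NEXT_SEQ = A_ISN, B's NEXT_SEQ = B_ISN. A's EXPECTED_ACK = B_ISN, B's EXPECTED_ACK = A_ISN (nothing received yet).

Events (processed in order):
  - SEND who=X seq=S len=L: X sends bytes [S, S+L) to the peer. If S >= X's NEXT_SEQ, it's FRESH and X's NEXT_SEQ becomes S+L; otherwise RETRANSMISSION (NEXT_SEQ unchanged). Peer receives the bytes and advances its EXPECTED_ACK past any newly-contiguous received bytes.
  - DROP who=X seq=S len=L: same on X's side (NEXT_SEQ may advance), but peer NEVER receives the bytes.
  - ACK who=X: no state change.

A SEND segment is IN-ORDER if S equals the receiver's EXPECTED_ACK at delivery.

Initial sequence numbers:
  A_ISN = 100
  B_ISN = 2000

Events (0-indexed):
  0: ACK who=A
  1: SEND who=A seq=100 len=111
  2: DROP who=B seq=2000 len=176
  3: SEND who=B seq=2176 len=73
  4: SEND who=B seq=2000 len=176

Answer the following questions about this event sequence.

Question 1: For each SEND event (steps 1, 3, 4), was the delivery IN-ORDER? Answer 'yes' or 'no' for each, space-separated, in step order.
Answer: yes no yes

Derivation:
Step 1: SEND seq=100 -> in-order
Step 3: SEND seq=2176 -> out-of-order
Step 4: SEND seq=2000 -> in-order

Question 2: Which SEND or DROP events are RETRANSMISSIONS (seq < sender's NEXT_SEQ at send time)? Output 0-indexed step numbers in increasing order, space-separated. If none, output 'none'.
Answer: 4

Derivation:
Step 1: SEND seq=100 -> fresh
Step 2: DROP seq=2000 -> fresh
Step 3: SEND seq=2176 -> fresh
Step 4: SEND seq=2000 -> retransmit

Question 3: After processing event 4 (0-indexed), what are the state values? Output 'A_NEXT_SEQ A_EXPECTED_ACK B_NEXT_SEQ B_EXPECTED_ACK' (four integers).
After event 0: A_seq=100 A_ack=2000 B_seq=2000 B_ack=100
After event 1: A_seq=211 A_ack=2000 B_seq=2000 B_ack=211
After event 2: A_seq=211 A_ack=2000 B_seq=2176 B_ack=211
After event 3: A_seq=211 A_ack=2000 B_seq=2249 B_ack=211
After event 4: A_seq=211 A_ack=2249 B_seq=2249 B_ack=211

211 2249 2249 211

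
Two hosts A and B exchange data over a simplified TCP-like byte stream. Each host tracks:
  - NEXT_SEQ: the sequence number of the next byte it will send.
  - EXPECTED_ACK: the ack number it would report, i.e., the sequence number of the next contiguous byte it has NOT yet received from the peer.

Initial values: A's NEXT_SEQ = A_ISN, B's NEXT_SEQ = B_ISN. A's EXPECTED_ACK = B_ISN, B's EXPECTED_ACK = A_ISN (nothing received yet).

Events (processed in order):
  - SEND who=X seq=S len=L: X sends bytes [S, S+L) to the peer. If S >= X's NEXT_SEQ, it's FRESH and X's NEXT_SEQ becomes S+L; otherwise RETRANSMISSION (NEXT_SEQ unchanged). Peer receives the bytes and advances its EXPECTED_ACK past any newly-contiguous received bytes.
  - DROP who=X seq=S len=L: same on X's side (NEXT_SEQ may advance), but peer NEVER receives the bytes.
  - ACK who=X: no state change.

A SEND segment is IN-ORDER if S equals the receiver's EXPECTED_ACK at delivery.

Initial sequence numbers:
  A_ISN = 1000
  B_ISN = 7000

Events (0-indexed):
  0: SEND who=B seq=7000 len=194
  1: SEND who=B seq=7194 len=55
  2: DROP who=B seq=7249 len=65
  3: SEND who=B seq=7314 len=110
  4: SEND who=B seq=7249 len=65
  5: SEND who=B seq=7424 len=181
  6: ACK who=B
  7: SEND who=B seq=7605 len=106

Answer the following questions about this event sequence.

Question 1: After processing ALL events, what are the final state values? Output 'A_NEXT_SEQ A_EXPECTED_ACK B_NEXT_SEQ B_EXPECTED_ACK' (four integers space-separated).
Answer: 1000 7711 7711 1000

Derivation:
After event 0: A_seq=1000 A_ack=7194 B_seq=7194 B_ack=1000
After event 1: A_seq=1000 A_ack=7249 B_seq=7249 B_ack=1000
After event 2: A_seq=1000 A_ack=7249 B_seq=7314 B_ack=1000
After event 3: A_seq=1000 A_ack=7249 B_seq=7424 B_ack=1000
After event 4: A_seq=1000 A_ack=7424 B_seq=7424 B_ack=1000
After event 5: A_seq=1000 A_ack=7605 B_seq=7605 B_ack=1000
After event 6: A_seq=1000 A_ack=7605 B_seq=7605 B_ack=1000
After event 7: A_seq=1000 A_ack=7711 B_seq=7711 B_ack=1000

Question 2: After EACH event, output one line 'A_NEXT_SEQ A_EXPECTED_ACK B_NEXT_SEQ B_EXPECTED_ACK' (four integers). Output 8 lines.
1000 7194 7194 1000
1000 7249 7249 1000
1000 7249 7314 1000
1000 7249 7424 1000
1000 7424 7424 1000
1000 7605 7605 1000
1000 7605 7605 1000
1000 7711 7711 1000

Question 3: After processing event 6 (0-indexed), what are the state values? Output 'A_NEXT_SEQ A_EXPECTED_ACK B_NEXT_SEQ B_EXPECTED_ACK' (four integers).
After event 0: A_seq=1000 A_ack=7194 B_seq=7194 B_ack=1000
After event 1: A_seq=1000 A_ack=7249 B_seq=7249 B_ack=1000
After event 2: A_seq=1000 A_ack=7249 B_seq=7314 B_ack=1000
After event 3: A_seq=1000 A_ack=7249 B_seq=7424 B_ack=1000
After event 4: A_seq=1000 A_ack=7424 B_seq=7424 B_ack=1000
After event 5: A_seq=1000 A_ack=7605 B_seq=7605 B_ack=1000
After event 6: A_seq=1000 A_ack=7605 B_seq=7605 B_ack=1000

1000 7605 7605 1000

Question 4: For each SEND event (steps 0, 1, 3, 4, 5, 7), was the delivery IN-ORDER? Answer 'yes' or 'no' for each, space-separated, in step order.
Step 0: SEND seq=7000 -> in-order
Step 1: SEND seq=7194 -> in-order
Step 3: SEND seq=7314 -> out-of-order
Step 4: SEND seq=7249 -> in-order
Step 5: SEND seq=7424 -> in-order
Step 7: SEND seq=7605 -> in-order

Answer: yes yes no yes yes yes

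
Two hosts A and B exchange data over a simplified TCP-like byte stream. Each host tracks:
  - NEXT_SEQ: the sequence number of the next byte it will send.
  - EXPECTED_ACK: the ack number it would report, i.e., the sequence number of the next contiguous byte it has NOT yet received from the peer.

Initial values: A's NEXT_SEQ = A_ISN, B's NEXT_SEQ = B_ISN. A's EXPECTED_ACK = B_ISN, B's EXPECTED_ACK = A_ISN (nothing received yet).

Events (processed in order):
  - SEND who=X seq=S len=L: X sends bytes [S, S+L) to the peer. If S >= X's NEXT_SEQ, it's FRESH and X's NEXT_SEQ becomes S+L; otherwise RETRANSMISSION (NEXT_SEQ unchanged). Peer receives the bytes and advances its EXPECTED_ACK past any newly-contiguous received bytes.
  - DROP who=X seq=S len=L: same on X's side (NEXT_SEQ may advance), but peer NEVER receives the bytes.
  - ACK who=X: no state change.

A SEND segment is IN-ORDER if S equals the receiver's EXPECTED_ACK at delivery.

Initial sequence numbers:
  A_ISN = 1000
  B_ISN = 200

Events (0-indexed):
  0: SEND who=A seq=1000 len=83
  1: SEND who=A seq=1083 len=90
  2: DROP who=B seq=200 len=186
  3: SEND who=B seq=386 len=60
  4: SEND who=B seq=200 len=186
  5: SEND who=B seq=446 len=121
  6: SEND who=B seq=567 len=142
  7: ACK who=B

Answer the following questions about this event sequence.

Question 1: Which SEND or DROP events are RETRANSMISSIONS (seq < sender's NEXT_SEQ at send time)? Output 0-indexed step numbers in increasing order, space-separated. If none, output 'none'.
Step 0: SEND seq=1000 -> fresh
Step 1: SEND seq=1083 -> fresh
Step 2: DROP seq=200 -> fresh
Step 3: SEND seq=386 -> fresh
Step 4: SEND seq=200 -> retransmit
Step 5: SEND seq=446 -> fresh
Step 6: SEND seq=567 -> fresh

Answer: 4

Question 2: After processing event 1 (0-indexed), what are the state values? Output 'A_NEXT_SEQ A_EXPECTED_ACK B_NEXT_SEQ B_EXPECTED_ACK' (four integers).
After event 0: A_seq=1083 A_ack=200 B_seq=200 B_ack=1083
After event 1: A_seq=1173 A_ack=200 B_seq=200 B_ack=1173

1173 200 200 1173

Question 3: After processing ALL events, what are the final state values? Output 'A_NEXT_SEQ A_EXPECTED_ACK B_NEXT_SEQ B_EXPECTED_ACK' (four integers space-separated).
Answer: 1173 709 709 1173

Derivation:
After event 0: A_seq=1083 A_ack=200 B_seq=200 B_ack=1083
After event 1: A_seq=1173 A_ack=200 B_seq=200 B_ack=1173
After event 2: A_seq=1173 A_ack=200 B_seq=386 B_ack=1173
After event 3: A_seq=1173 A_ack=200 B_seq=446 B_ack=1173
After event 4: A_seq=1173 A_ack=446 B_seq=446 B_ack=1173
After event 5: A_seq=1173 A_ack=567 B_seq=567 B_ack=1173
After event 6: A_seq=1173 A_ack=709 B_seq=709 B_ack=1173
After event 7: A_seq=1173 A_ack=709 B_seq=709 B_ack=1173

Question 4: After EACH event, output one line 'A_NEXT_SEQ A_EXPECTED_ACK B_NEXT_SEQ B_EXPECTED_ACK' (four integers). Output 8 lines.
1083 200 200 1083
1173 200 200 1173
1173 200 386 1173
1173 200 446 1173
1173 446 446 1173
1173 567 567 1173
1173 709 709 1173
1173 709 709 1173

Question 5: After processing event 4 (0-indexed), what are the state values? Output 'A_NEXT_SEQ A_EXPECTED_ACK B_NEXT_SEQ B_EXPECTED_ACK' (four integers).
After event 0: A_seq=1083 A_ack=200 B_seq=200 B_ack=1083
After event 1: A_seq=1173 A_ack=200 B_seq=200 B_ack=1173
After event 2: A_seq=1173 A_ack=200 B_seq=386 B_ack=1173
After event 3: A_seq=1173 A_ack=200 B_seq=446 B_ack=1173
After event 4: A_seq=1173 A_ack=446 B_seq=446 B_ack=1173

1173 446 446 1173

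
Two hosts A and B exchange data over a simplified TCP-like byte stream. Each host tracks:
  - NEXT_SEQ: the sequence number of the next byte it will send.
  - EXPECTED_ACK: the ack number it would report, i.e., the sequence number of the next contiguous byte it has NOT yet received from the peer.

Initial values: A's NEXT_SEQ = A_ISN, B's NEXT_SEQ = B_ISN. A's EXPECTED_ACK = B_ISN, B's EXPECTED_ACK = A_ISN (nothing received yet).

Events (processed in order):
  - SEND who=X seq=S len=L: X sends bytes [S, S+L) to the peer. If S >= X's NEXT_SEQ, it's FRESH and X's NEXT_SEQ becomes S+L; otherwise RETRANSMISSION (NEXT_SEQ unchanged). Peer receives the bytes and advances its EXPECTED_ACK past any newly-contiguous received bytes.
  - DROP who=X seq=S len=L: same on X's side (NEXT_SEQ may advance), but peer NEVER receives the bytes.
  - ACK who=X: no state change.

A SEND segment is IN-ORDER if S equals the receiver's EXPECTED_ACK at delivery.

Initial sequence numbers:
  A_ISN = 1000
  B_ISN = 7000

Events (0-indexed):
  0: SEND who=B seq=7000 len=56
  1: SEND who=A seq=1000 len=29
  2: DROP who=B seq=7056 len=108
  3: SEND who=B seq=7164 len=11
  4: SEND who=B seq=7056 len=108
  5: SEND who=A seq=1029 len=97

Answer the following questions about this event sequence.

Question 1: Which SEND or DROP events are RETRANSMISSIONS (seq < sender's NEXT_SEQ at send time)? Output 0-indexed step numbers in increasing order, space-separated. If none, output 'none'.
Answer: 4

Derivation:
Step 0: SEND seq=7000 -> fresh
Step 1: SEND seq=1000 -> fresh
Step 2: DROP seq=7056 -> fresh
Step 3: SEND seq=7164 -> fresh
Step 4: SEND seq=7056 -> retransmit
Step 5: SEND seq=1029 -> fresh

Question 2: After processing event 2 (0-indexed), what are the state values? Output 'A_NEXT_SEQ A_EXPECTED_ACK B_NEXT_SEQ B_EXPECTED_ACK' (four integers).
After event 0: A_seq=1000 A_ack=7056 B_seq=7056 B_ack=1000
After event 1: A_seq=1029 A_ack=7056 B_seq=7056 B_ack=1029
After event 2: A_seq=1029 A_ack=7056 B_seq=7164 B_ack=1029

1029 7056 7164 1029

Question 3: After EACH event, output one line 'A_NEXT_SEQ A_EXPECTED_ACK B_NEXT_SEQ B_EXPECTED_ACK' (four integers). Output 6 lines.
1000 7056 7056 1000
1029 7056 7056 1029
1029 7056 7164 1029
1029 7056 7175 1029
1029 7175 7175 1029
1126 7175 7175 1126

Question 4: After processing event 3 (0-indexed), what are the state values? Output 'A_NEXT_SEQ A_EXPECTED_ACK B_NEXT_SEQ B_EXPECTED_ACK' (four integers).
After event 0: A_seq=1000 A_ack=7056 B_seq=7056 B_ack=1000
After event 1: A_seq=1029 A_ack=7056 B_seq=7056 B_ack=1029
After event 2: A_seq=1029 A_ack=7056 B_seq=7164 B_ack=1029
After event 3: A_seq=1029 A_ack=7056 B_seq=7175 B_ack=1029

1029 7056 7175 1029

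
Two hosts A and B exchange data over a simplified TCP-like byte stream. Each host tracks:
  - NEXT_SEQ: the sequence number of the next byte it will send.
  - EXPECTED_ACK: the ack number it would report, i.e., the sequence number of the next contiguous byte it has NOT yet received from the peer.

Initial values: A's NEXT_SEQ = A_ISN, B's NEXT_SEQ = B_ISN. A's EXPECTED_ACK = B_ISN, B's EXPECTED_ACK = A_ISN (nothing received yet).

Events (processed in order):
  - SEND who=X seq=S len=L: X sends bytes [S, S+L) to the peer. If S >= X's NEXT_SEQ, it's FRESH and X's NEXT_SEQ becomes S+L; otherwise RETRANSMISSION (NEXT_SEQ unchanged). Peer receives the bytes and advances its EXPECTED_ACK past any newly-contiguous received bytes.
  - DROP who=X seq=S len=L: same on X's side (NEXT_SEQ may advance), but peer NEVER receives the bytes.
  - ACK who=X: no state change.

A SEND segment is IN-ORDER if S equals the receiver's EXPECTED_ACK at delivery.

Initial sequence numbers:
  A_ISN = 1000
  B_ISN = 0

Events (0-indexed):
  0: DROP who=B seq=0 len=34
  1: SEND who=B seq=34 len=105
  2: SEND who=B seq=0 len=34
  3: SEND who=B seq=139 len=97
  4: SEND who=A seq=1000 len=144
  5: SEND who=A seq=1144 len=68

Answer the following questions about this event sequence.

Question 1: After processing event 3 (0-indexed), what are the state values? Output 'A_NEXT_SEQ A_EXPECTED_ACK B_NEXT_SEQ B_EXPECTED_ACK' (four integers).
After event 0: A_seq=1000 A_ack=0 B_seq=34 B_ack=1000
After event 1: A_seq=1000 A_ack=0 B_seq=139 B_ack=1000
After event 2: A_seq=1000 A_ack=139 B_seq=139 B_ack=1000
After event 3: A_seq=1000 A_ack=236 B_seq=236 B_ack=1000

1000 236 236 1000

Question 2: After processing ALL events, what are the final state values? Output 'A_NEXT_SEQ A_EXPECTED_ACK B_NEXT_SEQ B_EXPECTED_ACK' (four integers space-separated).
Answer: 1212 236 236 1212

Derivation:
After event 0: A_seq=1000 A_ack=0 B_seq=34 B_ack=1000
After event 1: A_seq=1000 A_ack=0 B_seq=139 B_ack=1000
After event 2: A_seq=1000 A_ack=139 B_seq=139 B_ack=1000
After event 3: A_seq=1000 A_ack=236 B_seq=236 B_ack=1000
After event 4: A_seq=1144 A_ack=236 B_seq=236 B_ack=1144
After event 5: A_seq=1212 A_ack=236 B_seq=236 B_ack=1212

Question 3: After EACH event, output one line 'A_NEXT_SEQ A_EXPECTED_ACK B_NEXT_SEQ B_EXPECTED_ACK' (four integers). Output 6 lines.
1000 0 34 1000
1000 0 139 1000
1000 139 139 1000
1000 236 236 1000
1144 236 236 1144
1212 236 236 1212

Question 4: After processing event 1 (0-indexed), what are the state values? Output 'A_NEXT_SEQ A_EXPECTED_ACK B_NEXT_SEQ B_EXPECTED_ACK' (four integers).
After event 0: A_seq=1000 A_ack=0 B_seq=34 B_ack=1000
After event 1: A_seq=1000 A_ack=0 B_seq=139 B_ack=1000

1000 0 139 1000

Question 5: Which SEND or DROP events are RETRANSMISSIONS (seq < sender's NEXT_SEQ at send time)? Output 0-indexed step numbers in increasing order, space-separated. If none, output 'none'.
Step 0: DROP seq=0 -> fresh
Step 1: SEND seq=34 -> fresh
Step 2: SEND seq=0 -> retransmit
Step 3: SEND seq=139 -> fresh
Step 4: SEND seq=1000 -> fresh
Step 5: SEND seq=1144 -> fresh

Answer: 2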